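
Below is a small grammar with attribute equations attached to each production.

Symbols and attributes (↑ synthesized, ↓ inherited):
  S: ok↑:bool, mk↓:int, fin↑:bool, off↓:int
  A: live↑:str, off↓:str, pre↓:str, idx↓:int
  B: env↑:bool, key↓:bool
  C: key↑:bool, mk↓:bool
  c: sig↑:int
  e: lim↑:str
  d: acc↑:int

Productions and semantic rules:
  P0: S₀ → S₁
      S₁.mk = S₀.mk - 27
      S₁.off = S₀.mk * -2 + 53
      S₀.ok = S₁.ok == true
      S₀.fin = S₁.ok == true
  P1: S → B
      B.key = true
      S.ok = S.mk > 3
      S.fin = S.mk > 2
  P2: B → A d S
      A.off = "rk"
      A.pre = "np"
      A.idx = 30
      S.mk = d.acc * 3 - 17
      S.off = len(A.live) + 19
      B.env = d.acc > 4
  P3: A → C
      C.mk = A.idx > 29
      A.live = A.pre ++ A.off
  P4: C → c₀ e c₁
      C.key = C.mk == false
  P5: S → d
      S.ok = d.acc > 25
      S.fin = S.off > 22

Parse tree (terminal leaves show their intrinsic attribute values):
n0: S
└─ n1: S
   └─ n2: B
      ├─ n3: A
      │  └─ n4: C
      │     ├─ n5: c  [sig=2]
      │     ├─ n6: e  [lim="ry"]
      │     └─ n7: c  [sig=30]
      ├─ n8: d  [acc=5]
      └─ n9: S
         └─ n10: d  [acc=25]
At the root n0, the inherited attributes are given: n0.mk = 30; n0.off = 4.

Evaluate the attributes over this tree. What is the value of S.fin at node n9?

1. n0.mk = 30  [given at root]
2. n0.off = 4  [given at root]
3. n1.mk = 3  [S₀.mk - 27]
4. n1.off = -7  [S₀.mk * -2 + 53]
5. n2.key = true  [true]
6. n3.off = "rk"  ["rk"]
7. n3.pre = "np"  ["np"]
8. n3.idx = 30  [30]
9. n4.mk = true  [A.idx > 29]
10. n5.sig = 2  [terminal]
11. n6.lim = "ry"  [terminal]
12. n7.sig = 30  [terminal]
13. n4.key = false  [C.mk == false]
14. n3.live = "nprk"  [A.pre ++ A.off]
15. n8.acc = 5  [terminal]
16. n9.mk = -2  [d.acc * 3 - 17]
17. n9.off = 23  [len(A.live) + 19]
18. n10.acc = 25  [terminal]
19. n9.ok = false  [d.acc > 25]
20. n9.fin = true  [S.off > 22]
21. n2.env = true  [d.acc > 4]
22. n1.ok = false  [S.mk > 3]
23. n1.fin = true  [S.mk > 2]
24. n0.ok = false  [S₁.ok == true]
25. n0.fin = false  [S₁.ok == true]

true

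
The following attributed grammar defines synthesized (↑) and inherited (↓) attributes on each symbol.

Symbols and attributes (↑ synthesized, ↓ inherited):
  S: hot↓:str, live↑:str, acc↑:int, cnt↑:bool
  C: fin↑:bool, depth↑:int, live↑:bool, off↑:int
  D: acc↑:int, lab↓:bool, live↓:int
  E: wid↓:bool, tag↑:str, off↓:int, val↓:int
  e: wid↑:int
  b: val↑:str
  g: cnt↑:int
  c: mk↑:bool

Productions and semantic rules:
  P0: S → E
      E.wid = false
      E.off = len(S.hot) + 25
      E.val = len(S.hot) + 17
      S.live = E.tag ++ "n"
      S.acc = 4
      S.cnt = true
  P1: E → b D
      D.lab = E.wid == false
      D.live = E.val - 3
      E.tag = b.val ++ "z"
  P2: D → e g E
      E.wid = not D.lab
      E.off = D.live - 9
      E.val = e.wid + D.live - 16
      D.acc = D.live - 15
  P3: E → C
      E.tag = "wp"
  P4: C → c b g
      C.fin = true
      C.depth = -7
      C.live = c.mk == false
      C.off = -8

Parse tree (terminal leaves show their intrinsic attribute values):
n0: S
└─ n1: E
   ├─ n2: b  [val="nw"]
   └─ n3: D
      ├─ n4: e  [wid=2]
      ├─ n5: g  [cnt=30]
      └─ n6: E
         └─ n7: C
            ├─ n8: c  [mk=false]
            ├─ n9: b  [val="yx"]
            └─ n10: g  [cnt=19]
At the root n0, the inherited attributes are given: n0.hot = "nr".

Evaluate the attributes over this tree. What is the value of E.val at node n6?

1. n0.hot = "nr"  [given at root]
2. n1.wid = false  [false]
3. n1.off = 27  [len(S.hot) + 25]
4. n1.val = 19  [len(S.hot) + 17]
5. n2.val = "nw"  [terminal]
6. n3.lab = true  [E.wid == false]
7. n3.live = 16  [E.val - 3]
8. n4.wid = 2  [terminal]
9. n5.cnt = 30  [terminal]
10. n6.wid = false  [not D.lab]
11. n6.off = 7  [D.live - 9]
12. n6.val = 2  [e.wid + D.live - 16]
13. n8.mk = false  [terminal]
14. n9.val = "yx"  [terminal]
15. n10.cnt = 19  [terminal]
16. n7.fin = true  [true]
17. n7.depth = -7  [-7]
18. n7.live = true  [c.mk == false]
19. n7.off = -8  [-8]
20. n6.tag = "wp"  ["wp"]
21. n3.acc = 1  [D.live - 15]
22. n1.tag = "nwz"  [b.val ++ "z"]
23. n0.live = "nwzn"  [E.tag ++ "n"]
24. n0.acc = 4  [4]
25. n0.cnt = true  [true]

2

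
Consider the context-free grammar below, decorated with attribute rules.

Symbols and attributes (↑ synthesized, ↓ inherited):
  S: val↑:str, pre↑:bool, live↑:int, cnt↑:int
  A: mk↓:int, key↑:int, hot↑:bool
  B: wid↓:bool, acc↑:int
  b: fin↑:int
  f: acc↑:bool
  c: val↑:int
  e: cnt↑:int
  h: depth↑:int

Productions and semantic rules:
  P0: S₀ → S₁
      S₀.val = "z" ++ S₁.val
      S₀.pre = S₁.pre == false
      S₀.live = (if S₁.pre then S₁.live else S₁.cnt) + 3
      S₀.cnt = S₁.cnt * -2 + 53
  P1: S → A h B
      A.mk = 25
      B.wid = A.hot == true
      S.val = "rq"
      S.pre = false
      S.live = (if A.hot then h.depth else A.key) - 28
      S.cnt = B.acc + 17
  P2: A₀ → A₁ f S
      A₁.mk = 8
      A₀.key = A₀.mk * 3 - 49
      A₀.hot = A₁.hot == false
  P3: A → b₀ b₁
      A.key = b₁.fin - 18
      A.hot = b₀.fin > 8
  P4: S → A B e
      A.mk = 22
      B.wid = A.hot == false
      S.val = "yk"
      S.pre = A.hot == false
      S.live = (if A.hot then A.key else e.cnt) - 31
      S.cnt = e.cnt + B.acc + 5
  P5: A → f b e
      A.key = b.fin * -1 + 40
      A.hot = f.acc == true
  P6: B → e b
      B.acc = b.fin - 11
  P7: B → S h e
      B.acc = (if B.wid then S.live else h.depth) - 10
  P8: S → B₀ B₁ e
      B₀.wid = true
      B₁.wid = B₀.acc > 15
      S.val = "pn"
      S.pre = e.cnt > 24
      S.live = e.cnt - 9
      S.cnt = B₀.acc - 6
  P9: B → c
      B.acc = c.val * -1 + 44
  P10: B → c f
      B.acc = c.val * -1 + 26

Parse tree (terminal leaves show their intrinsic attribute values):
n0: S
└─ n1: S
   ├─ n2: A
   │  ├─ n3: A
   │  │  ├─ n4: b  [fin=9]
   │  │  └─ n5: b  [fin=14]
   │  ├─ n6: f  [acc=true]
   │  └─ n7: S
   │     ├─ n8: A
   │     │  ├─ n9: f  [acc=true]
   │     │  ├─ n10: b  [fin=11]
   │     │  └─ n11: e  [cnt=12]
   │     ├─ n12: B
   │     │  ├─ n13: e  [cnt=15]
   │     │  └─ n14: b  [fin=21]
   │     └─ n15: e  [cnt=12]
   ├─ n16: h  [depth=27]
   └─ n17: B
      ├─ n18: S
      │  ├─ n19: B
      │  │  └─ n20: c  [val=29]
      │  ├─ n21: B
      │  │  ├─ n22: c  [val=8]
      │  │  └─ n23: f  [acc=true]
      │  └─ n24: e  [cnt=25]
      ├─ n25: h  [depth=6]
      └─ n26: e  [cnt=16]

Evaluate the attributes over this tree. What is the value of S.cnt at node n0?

27

1. n2.mk = 25  [25]
2. n3.mk = 8  [8]
3. n4.fin = 9  [terminal]
4. n5.fin = 14  [terminal]
5. n3.key = -4  [b₁.fin - 18]
6. n3.hot = true  [b₀.fin > 8]
7. n6.acc = true  [terminal]
8. n8.mk = 22  [22]
9. n9.acc = true  [terminal]
10. n10.fin = 11  [terminal]
11. n11.cnt = 12  [terminal]
12. n8.key = 29  [b.fin * -1 + 40]
13. n8.hot = true  [f.acc == true]
14. n12.wid = false  [A.hot == false]
15. n13.cnt = 15  [terminal]
16. n14.fin = 21  [terminal]
17. n12.acc = 10  [b.fin - 11]
18. n15.cnt = 12  [terminal]
19. n7.val = "yk"  ["yk"]
20. n7.pre = false  [A.hot == false]
21. n7.live = -2  [(if A.hot then A.key else e.cnt) - 31]
22. n7.cnt = 27  [e.cnt + B.acc + 5]
23. n2.key = 26  [A₀.mk * 3 - 49]
24. n2.hot = false  [A₁.hot == false]
25. n16.depth = 27  [terminal]
26. n17.wid = false  [A.hot == true]
27. n19.wid = true  [true]
28. n20.val = 29  [terminal]
29. n19.acc = 15  [c.val * -1 + 44]
30. n21.wid = false  [B₀.acc > 15]
31. n22.val = 8  [terminal]
32. n23.acc = true  [terminal]
33. n21.acc = 18  [c.val * -1 + 26]
34. n24.cnt = 25  [terminal]
35. n18.val = "pn"  ["pn"]
36. n18.pre = true  [e.cnt > 24]
37. n18.live = 16  [e.cnt - 9]
38. n18.cnt = 9  [B₀.acc - 6]
39. n25.depth = 6  [terminal]
40. n26.cnt = 16  [terminal]
41. n17.acc = -4  [(if B.wid then S.live else h.depth) - 10]
42. n1.val = "rq"  ["rq"]
43. n1.pre = false  [false]
44. n1.live = -2  [(if A.hot then h.depth else A.key) - 28]
45. n1.cnt = 13  [B.acc + 17]
46. n0.val = "zrq"  ["z" ++ S₁.val]
47. n0.pre = true  [S₁.pre == false]
48. n0.live = 16  [(if S₁.pre then S₁.live else S₁.cnt) + 3]
49. n0.cnt = 27  [S₁.cnt * -2 + 53]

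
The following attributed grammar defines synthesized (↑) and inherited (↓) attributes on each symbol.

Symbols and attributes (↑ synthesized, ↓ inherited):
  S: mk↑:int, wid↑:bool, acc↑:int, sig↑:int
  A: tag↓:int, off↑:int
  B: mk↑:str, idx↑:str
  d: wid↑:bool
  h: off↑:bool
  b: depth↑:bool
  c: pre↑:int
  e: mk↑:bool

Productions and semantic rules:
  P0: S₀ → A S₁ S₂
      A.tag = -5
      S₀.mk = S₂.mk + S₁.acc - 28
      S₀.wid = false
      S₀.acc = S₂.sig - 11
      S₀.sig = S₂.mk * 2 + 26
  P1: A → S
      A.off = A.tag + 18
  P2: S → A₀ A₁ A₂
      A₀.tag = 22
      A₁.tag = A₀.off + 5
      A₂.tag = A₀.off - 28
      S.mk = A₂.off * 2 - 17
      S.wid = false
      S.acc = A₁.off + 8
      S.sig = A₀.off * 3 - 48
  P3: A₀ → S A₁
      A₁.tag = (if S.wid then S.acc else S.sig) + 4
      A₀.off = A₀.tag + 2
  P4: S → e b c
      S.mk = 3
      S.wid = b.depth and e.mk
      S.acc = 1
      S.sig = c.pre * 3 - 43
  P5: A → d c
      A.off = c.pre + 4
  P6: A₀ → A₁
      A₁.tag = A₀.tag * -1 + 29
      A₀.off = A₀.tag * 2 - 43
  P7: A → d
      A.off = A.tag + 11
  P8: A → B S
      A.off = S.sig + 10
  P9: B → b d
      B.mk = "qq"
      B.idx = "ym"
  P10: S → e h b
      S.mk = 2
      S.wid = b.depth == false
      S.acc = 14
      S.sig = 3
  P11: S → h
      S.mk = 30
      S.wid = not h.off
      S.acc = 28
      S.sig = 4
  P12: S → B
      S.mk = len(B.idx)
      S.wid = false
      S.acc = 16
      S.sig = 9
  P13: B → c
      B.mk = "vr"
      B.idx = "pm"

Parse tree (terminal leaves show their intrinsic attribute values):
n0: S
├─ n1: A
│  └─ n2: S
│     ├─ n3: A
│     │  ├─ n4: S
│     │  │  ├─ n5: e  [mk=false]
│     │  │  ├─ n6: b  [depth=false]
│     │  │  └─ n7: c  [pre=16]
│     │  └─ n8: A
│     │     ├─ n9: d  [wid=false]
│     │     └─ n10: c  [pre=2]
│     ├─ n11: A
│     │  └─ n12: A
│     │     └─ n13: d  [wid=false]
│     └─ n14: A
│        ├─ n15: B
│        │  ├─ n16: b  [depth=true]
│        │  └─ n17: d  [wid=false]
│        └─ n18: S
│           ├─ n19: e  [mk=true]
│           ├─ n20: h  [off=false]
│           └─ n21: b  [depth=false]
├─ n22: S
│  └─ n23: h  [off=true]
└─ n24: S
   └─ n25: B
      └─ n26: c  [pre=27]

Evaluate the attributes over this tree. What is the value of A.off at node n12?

11

1. n1.tag = -5  [-5]
2. n3.tag = 22  [22]
3. n5.mk = false  [terminal]
4. n6.depth = false  [terminal]
5. n7.pre = 16  [terminal]
6. n4.mk = 3  [3]
7. n4.wid = false  [b.depth and e.mk]
8. n4.acc = 1  [1]
9. n4.sig = 5  [c.pre * 3 - 43]
10. n8.tag = 9  [(if S.wid then S.acc else S.sig) + 4]
11. n9.wid = false  [terminal]
12. n10.pre = 2  [terminal]
13. n8.off = 6  [c.pre + 4]
14. n3.off = 24  [A₀.tag + 2]
15. n11.tag = 29  [A₀.off + 5]
16. n12.tag = 0  [A₀.tag * -1 + 29]
17. n13.wid = false  [terminal]
18. n12.off = 11  [A.tag + 11]
19. n11.off = 15  [A₀.tag * 2 - 43]
20. n14.tag = -4  [A₀.off - 28]
21. n16.depth = true  [terminal]
22. n17.wid = false  [terminal]
23. n15.mk = "qq"  ["qq"]
24. n15.idx = "ym"  ["ym"]
25. n19.mk = true  [terminal]
26. n20.off = false  [terminal]
27. n21.depth = false  [terminal]
28. n18.mk = 2  [2]
29. n18.wid = true  [b.depth == false]
30. n18.acc = 14  [14]
31. n18.sig = 3  [3]
32. n14.off = 13  [S.sig + 10]
33. n2.mk = 9  [A₂.off * 2 - 17]
34. n2.wid = false  [false]
35. n2.acc = 23  [A₁.off + 8]
36. n2.sig = 24  [A₀.off * 3 - 48]
37. n1.off = 13  [A.tag + 18]
38. n23.off = true  [terminal]
39. n22.mk = 30  [30]
40. n22.wid = false  [not h.off]
41. n22.acc = 28  [28]
42. n22.sig = 4  [4]
43. n26.pre = 27  [terminal]
44. n25.mk = "vr"  ["vr"]
45. n25.idx = "pm"  ["pm"]
46. n24.mk = 2  [len(B.idx)]
47. n24.wid = false  [false]
48. n24.acc = 16  [16]
49. n24.sig = 9  [9]
50. n0.mk = 2  [S₂.mk + S₁.acc - 28]
51. n0.wid = false  [false]
52. n0.acc = -2  [S₂.sig - 11]
53. n0.sig = 30  [S₂.mk * 2 + 26]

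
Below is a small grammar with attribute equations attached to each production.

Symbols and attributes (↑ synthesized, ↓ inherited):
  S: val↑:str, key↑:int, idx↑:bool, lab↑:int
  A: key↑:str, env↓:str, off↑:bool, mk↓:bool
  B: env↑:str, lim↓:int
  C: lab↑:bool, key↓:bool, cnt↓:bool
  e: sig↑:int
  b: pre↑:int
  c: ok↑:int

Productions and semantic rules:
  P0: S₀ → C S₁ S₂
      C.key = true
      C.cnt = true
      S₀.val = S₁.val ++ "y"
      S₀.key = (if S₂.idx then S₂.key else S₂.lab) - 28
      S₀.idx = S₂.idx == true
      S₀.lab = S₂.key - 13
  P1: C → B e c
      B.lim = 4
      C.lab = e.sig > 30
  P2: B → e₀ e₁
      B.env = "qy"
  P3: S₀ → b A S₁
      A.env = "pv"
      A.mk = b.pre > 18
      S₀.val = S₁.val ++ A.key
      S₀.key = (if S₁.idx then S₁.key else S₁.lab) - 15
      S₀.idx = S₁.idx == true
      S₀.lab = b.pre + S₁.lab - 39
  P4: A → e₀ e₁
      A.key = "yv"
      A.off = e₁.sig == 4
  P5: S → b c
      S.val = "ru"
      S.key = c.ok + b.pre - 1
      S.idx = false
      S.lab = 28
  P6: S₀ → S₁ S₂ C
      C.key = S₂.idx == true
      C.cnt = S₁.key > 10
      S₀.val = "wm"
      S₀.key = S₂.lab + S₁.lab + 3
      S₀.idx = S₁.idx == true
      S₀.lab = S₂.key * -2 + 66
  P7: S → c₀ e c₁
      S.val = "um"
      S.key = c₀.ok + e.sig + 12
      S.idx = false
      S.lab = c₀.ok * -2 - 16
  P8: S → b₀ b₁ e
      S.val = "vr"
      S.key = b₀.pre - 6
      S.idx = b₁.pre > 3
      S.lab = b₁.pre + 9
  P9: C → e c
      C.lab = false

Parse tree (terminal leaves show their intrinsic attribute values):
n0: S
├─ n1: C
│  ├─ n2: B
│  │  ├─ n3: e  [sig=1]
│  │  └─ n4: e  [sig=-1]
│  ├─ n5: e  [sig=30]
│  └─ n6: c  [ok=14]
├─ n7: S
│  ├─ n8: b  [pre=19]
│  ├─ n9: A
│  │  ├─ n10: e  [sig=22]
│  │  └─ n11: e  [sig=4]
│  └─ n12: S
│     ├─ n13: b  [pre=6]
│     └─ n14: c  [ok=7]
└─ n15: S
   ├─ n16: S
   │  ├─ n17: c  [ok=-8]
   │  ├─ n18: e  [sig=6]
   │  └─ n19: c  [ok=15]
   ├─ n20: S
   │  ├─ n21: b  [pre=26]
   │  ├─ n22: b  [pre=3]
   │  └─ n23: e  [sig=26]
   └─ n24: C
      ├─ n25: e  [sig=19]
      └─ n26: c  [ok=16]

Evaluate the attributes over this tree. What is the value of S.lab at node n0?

2

1. n1.key = true  [true]
2. n1.cnt = true  [true]
3. n2.lim = 4  [4]
4. n3.sig = 1  [terminal]
5. n4.sig = -1  [terminal]
6. n2.env = "qy"  ["qy"]
7. n5.sig = 30  [terminal]
8. n6.ok = 14  [terminal]
9. n1.lab = false  [e.sig > 30]
10. n8.pre = 19  [terminal]
11. n9.env = "pv"  ["pv"]
12. n9.mk = true  [b.pre > 18]
13. n10.sig = 22  [terminal]
14. n11.sig = 4  [terminal]
15. n9.key = "yv"  ["yv"]
16. n9.off = true  [e₁.sig == 4]
17. n13.pre = 6  [terminal]
18. n14.ok = 7  [terminal]
19. n12.val = "ru"  ["ru"]
20. n12.key = 12  [c.ok + b.pre - 1]
21. n12.idx = false  [false]
22. n12.lab = 28  [28]
23. n7.val = "ruyv"  [S₁.val ++ A.key]
24. n7.key = 13  [(if S₁.idx then S₁.key else S₁.lab) - 15]
25. n7.idx = false  [S₁.idx == true]
26. n7.lab = 8  [b.pre + S₁.lab - 39]
27. n17.ok = -8  [terminal]
28. n18.sig = 6  [terminal]
29. n19.ok = 15  [terminal]
30. n16.val = "um"  ["um"]
31. n16.key = 10  [c₀.ok + e.sig + 12]
32. n16.idx = false  [false]
33. n16.lab = 0  [c₀.ok * -2 - 16]
34. n21.pre = 26  [terminal]
35. n22.pre = 3  [terminal]
36. n23.sig = 26  [terminal]
37. n20.val = "vr"  ["vr"]
38. n20.key = 20  [b₀.pre - 6]
39. n20.idx = false  [b₁.pre > 3]
40. n20.lab = 12  [b₁.pre + 9]
41. n24.key = false  [S₂.idx == true]
42. n24.cnt = false  [S₁.key > 10]
43. n25.sig = 19  [terminal]
44. n26.ok = 16  [terminal]
45. n24.lab = false  [false]
46. n15.val = "wm"  ["wm"]
47. n15.key = 15  [S₂.lab + S₁.lab + 3]
48. n15.idx = false  [S₁.idx == true]
49. n15.lab = 26  [S₂.key * -2 + 66]
50. n0.val = "ruyvy"  [S₁.val ++ "y"]
51. n0.key = -2  [(if S₂.idx then S₂.key else S₂.lab) - 28]
52. n0.idx = false  [S₂.idx == true]
53. n0.lab = 2  [S₂.key - 13]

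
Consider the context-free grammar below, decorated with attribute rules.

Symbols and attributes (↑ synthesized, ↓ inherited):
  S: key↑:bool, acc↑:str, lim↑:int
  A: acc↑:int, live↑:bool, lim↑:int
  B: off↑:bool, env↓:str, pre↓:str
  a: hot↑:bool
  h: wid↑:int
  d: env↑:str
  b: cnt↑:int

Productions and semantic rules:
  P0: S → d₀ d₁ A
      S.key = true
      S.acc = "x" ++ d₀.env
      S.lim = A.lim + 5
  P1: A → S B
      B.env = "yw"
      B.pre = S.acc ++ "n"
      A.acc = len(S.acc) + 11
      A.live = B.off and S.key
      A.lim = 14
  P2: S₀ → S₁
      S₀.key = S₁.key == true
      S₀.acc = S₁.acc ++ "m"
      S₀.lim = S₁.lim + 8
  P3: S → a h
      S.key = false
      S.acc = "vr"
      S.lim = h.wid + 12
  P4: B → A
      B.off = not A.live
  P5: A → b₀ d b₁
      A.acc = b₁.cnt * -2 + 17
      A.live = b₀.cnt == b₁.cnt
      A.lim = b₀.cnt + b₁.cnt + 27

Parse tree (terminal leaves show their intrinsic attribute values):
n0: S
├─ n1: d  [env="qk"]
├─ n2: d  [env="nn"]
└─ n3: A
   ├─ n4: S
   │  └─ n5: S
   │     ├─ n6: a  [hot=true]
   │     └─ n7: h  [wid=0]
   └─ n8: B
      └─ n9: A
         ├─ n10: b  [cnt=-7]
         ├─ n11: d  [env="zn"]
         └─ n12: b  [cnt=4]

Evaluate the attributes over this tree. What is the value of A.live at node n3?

1. n1.env = "qk"  [terminal]
2. n2.env = "nn"  [terminal]
3. n6.hot = true  [terminal]
4. n7.wid = 0  [terminal]
5. n5.key = false  [false]
6. n5.acc = "vr"  ["vr"]
7. n5.lim = 12  [h.wid + 12]
8. n4.key = false  [S₁.key == true]
9. n4.acc = "vrm"  [S₁.acc ++ "m"]
10. n4.lim = 20  [S₁.lim + 8]
11. n8.env = "yw"  ["yw"]
12. n8.pre = "vrmn"  [S.acc ++ "n"]
13. n10.cnt = -7  [terminal]
14. n11.env = "zn"  [terminal]
15. n12.cnt = 4  [terminal]
16. n9.acc = 9  [b₁.cnt * -2 + 17]
17. n9.live = false  [b₀.cnt == b₁.cnt]
18. n9.lim = 24  [b₀.cnt + b₁.cnt + 27]
19. n8.off = true  [not A.live]
20. n3.acc = 14  [len(S.acc) + 11]
21. n3.live = false  [B.off and S.key]
22. n3.lim = 14  [14]
23. n0.key = true  [true]
24. n0.acc = "xqk"  ["x" ++ d₀.env]
25. n0.lim = 19  [A.lim + 5]

false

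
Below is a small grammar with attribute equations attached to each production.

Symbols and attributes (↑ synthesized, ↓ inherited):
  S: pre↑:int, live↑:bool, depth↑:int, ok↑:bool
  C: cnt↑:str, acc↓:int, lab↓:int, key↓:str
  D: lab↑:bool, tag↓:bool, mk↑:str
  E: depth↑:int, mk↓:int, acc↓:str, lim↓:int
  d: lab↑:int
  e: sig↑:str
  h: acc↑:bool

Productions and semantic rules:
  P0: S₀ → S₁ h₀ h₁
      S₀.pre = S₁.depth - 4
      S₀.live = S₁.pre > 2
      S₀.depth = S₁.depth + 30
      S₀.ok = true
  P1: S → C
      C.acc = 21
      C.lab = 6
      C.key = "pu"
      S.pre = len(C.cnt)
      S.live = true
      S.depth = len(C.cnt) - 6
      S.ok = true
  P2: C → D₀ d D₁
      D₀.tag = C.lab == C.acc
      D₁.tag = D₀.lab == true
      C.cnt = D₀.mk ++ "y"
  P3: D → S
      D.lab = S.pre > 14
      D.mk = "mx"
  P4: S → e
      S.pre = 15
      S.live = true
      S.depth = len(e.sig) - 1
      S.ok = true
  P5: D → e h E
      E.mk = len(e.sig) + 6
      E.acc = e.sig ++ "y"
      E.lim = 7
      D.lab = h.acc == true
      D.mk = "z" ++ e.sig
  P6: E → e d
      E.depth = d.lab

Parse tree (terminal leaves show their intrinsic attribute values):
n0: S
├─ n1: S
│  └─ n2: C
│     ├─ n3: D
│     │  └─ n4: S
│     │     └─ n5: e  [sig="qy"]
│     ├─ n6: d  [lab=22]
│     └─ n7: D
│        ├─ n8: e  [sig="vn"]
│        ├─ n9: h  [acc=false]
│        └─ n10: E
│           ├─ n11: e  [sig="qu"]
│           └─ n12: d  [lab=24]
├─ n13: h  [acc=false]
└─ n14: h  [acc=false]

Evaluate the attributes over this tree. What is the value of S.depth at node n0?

27

1. n2.acc = 21  [21]
2. n2.lab = 6  [6]
3. n2.key = "pu"  ["pu"]
4. n3.tag = false  [C.lab == C.acc]
5. n5.sig = "qy"  [terminal]
6. n4.pre = 15  [15]
7. n4.live = true  [true]
8. n4.depth = 1  [len(e.sig) - 1]
9. n4.ok = true  [true]
10. n3.lab = true  [S.pre > 14]
11. n3.mk = "mx"  ["mx"]
12. n6.lab = 22  [terminal]
13. n7.tag = true  [D₀.lab == true]
14. n8.sig = "vn"  [terminal]
15. n9.acc = false  [terminal]
16. n10.mk = 8  [len(e.sig) + 6]
17. n10.acc = "vny"  [e.sig ++ "y"]
18. n10.lim = 7  [7]
19. n11.sig = "qu"  [terminal]
20. n12.lab = 24  [terminal]
21. n10.depth = 24  [d.lab]
22. n7.lab = false  [h.acc == true]
23. n7.mk = "zvn"  ["z" ++ e.sig]
24. n2.cnt = "mxy"  [D₀.mk ++ "y"]
25. n1.pre = 3  [len(C.cnt)]
26. n1.live = true  [true]
27. n1.depth = -3  [len(C.cnt) - 6]
28. n1.ok = true  [true]
29. n13.acc = false  [terminal]
30. n14.acc = false  [terminal]
31. n0.pre = -7  [S₁.depth - 4]
32. n0.live = true  [S₁.pre > 2]
33. n0.depth = 27  [S₁.depth + 30]
34. n0.ok = true  [true]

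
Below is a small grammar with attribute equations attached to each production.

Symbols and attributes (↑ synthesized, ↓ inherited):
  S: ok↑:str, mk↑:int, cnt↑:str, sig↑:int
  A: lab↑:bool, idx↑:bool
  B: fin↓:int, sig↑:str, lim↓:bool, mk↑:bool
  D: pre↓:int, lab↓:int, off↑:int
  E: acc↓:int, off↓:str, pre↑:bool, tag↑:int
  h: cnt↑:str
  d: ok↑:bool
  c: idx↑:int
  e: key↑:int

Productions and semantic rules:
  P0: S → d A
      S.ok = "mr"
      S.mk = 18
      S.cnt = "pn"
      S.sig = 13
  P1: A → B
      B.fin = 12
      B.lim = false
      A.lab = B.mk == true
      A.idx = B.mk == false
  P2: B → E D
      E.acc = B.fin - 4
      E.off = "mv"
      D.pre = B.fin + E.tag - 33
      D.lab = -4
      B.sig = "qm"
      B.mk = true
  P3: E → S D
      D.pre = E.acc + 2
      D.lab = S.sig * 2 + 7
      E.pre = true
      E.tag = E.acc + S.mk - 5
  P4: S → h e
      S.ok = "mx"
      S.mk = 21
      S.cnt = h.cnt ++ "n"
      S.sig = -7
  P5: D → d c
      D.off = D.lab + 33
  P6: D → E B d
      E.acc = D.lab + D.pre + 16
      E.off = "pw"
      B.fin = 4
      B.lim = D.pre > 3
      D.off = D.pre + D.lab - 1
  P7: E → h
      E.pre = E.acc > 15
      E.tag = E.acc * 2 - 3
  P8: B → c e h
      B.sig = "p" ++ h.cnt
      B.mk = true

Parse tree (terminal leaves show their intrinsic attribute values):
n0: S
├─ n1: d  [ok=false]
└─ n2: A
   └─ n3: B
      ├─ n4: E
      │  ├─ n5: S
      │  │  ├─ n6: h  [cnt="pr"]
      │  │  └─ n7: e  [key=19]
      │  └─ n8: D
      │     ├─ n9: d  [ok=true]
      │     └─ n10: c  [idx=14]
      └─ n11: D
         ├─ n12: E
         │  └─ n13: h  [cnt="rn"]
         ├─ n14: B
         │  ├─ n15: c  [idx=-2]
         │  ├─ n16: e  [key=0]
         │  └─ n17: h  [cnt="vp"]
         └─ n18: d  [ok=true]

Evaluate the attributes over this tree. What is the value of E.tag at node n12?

1. n1.ok = false  [terminal]
2. n3.fin = 12  [12]
3. n3.lim = false  [false]
4. n4.acc = 8  [B.fin - 4]
5. n4.off = "mv"  ["mv"]
6. n6.cnt = "pr"  [terminal]
7. n7.key = 19  [terminal]
8. n5.ok = "mx"  ["mx"]
9. n5.mk = 21  [21]
10. n5.cnt = "prn"  [h.cnt ++ "n"]
11. n5.sig = -7  [-7]
12. n8.pre = 10  [E.acc + 2]
13. n8.lab = -7  [S.sig * 2 + 7]
14. n9.ok = true  [terminal]
15. n10.idx = 14  [terminal]
16. n8.off = 26  [D.lab + 33]
17. n4.pre = true  [true]
18. n4.tag = 24  [E.acc + S.mk - 5]
19. n11.pre = 3  [B.fin + E.tag - 33]
20. n11.lab = -4  [-4]
21. n12.acc = 15  [D.lab + D.pre + 16]
22. n12.off = "pw"  ["pw"]
23. n13.cnt = "rn"  [terminal]
24. n12.pre = false  [E.acc > 15]
25. n12.tag = 27  [E.acc * 2 - 3]
26. n14.fin = 4  [4]
27. n14.lim = false  [D.pre > 3]
28. n15.idx = -2  [terminal]
29. n16.key = 0  [terminal]
30. n17.cnt = "vp"  [terminal]
31. n14.sig = "pvp"  ["p" ++ h.cnt]
32. n14.mk = true  [true]
33. n18.ok = true  [terminal]
34. n11.off = -2  [D.pre + D.lab - 1]
35. n3.sig = "qm"  ["qm"]
36. n3.mk = true  [true]
37. n2.lab = true  [B.mk == true]
38. n2.idx = false  [B.mk == false]
39. n0.ok = "mr"  ["mr"]
40. n0.mk = 18  [18]
41. n0.cnt = "pn"  ["pn"]
42. n0.sig = 13  [13]

27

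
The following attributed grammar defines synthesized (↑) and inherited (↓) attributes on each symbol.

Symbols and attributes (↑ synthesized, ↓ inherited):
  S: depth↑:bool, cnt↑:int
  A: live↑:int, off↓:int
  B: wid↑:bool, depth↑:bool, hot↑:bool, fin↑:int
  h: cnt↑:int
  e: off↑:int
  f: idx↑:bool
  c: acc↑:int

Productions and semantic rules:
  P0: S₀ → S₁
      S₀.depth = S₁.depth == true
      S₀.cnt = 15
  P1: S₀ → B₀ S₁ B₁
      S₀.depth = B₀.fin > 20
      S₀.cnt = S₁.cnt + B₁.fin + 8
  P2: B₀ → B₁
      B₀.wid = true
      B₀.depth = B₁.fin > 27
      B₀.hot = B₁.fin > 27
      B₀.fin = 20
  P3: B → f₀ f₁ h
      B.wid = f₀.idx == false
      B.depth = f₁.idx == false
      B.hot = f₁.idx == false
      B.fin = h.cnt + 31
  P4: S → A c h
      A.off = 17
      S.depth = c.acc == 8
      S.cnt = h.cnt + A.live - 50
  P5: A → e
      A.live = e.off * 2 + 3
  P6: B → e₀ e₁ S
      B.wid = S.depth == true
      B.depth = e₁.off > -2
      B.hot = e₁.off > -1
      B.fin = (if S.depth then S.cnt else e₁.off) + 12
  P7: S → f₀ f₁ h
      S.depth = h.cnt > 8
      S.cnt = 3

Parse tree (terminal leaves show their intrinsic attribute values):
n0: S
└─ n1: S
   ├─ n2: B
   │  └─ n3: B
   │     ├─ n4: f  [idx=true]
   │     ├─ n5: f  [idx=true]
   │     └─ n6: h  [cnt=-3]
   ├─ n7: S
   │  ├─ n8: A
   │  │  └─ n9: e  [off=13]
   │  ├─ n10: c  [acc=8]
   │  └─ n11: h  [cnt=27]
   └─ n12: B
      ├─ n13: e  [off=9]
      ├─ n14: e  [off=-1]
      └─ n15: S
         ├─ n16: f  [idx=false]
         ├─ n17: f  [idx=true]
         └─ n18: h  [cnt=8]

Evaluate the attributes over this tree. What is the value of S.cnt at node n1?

25

1. n4.idx = true  [terminal]
2. n5.idx = true  [terminal]
3. n6.cnt = -3  [terminal]
4. n3.wid = false  [f₀.idx == false]
5. n3.depth = false  [f₁.idx == false]
6. n3.hot = false  [f₁.idx == false]
7. n3.fin = 28  [h.cnt + 31]
8. n2.wid = true  [true]
9. n2.depth = true  [B₁.fin > 27]
10. n2.hot = true  [B₁.fin > 27]
11. n2.fin = 20  [20]
12. n8.off = 17  [17]
13. n9.off = 13  [terminal]
14. n8.live = 29  [e.off * 2 + 3]
15. n10.acc = 8  [terminal]
16. n11.cnt = 27  [terminal]
17. n7.depth = true  [c.acc == 8]
18. n7.cnt = 6  [h.cnt + A.live - 50]
19. n13.off = 9  [terminal]
20. n14.off = -1  [terminal]
21. n16.idx = false  [terminal]
22. n17.idx = true  [terminal]
23. n18.cnt = 8  [terminal]
24. n15.depth = false  [h.cnt > 8]
25. n15.cnt = 3  [3]
26. n12.wid = false  [S.depth == true]
27. n12.depth = true  [e₁.off > -2]
28. n12.hot = false  [e₁.off > -1]
29. n12.fin = 11  [(if S.depth then S.cnt else e₁.off) + 12]
30. n1.depth = false  [B₀.fin > 20]
31. n1.cnt = 25  [S₁.cnt + B₁.fin + 8]
32. n0.depth = false  [S₁.depth == true]
33. n0.cnt = 15  [15]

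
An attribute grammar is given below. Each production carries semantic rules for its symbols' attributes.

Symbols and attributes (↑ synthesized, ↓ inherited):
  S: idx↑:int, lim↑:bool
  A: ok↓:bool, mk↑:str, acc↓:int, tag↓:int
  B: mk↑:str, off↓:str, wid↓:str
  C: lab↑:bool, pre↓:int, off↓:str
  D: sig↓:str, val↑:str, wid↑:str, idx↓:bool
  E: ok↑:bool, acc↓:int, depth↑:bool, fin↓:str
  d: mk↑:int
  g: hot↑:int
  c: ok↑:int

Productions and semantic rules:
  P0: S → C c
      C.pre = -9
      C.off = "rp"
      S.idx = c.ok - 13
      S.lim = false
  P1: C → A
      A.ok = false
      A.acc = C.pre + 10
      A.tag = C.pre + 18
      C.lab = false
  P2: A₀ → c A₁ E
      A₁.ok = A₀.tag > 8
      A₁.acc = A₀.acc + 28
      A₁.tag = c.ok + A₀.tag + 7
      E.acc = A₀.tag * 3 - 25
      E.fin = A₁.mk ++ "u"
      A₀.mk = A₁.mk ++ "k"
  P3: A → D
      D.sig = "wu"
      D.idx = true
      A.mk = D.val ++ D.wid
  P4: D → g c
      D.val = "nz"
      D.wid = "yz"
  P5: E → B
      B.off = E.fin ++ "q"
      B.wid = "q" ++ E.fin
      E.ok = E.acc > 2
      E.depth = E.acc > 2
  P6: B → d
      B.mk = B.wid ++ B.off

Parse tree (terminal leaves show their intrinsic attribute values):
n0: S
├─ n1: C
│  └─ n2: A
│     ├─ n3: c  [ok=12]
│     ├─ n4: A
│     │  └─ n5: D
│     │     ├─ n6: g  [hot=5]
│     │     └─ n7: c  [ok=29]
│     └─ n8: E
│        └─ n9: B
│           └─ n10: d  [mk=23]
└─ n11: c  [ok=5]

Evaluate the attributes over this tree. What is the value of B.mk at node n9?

1. n1.pre = -9  [-9]
2. n1.off = "rp"  ["rp"]
3. n2.ok = false  [false]
4. n2.acc = 1  [C.pre + 10]
5. n2.tag = 9  [C.pre + 18]
6. n3.ok = 12  [terminal]
7. n4.ok = true  [A₀.tag > 8]
8. n4.acc = 29  [A₀.acc + 28]
9. n4.tag = 28  [c.ok + A₀.tag + 7]
10. n5.sig = "wu"  ["wu"]
11. n5.idx = true  [true]
12. n6.hot = 5  [terminal]
13. n7.ok = 29  [terminal]
14. n5.val = "nz"  ["nz"]
15. n5.wid = "yz"  ["yz"]
16. n4.mk = "nzyz"  [D.val ++ D.wid]
17. n8.acc = 2  [A₀.tag * 3 - 25]
18. n8.fin = "nzyzu"  [A₁.mk ++ "u"]
19. n9.off = "nzyzuq"  [E.fin ++ "q"]
20. n9.wid = "qnzyzu"  ["q" ++ E.fin]
21. n10.mk = 23  [terminal]
22. n9.mk = "qnzyzunzyzuq"  [B.wid ++ B.off]
23. n8.ok = false  [E.acc > 2]
24. n8.depth = false  [E.acc > 2]
25. n2.mk = "nzyzk"  [A₁.mk ++ "k"]
26. n1.lab = false  [false]
27. n11.ok = 5  [terminal]
28. n0.idx = -8  [c.ok - 13]
29. n0.lim = false  [false]

"qnzyzunzyzuq"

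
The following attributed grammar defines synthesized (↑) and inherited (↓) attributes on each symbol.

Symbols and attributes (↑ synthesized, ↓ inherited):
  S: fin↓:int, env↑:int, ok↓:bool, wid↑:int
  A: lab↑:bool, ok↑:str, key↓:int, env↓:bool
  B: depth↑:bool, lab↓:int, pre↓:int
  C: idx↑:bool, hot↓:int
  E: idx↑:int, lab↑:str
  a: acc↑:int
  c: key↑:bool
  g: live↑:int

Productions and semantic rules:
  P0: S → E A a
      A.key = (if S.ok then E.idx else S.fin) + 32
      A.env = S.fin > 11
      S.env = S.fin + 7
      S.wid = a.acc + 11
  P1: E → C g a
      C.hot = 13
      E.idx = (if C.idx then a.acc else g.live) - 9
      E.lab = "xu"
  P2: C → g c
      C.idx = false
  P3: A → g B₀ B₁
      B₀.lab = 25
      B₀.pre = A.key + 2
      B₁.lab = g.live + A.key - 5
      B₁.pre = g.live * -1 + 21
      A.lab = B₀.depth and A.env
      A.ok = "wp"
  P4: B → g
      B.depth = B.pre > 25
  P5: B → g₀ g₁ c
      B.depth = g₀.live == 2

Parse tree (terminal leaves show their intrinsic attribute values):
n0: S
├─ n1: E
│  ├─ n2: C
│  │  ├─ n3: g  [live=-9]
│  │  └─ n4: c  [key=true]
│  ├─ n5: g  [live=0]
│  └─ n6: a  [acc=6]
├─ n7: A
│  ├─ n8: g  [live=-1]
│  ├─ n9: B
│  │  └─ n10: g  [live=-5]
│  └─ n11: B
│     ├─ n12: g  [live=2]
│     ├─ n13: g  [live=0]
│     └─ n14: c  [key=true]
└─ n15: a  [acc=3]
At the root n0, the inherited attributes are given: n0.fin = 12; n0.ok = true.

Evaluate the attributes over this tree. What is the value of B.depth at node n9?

1. n0.fin = 12  [given at root]
2. n0.ok = true  [given at root]
3. n2.hot = 13  [13]
4. n3.live = -9  [terminal]
5. n4.key = true  [terminal]
6. n2.idx = false  [false]
7. n5.live = 0  [terminal]
8. n6.acc = 6  [terminal]
9. n1.idx = -9  [(if C.idx then a.acc else g.live) - 9]
10. n1.lab = "xu"  ["xu"]
11. n7.key = 23  [(if S.ok then E.idx else S.fin) + 32]
12. n7.env = true  [S.fin > 11]
13. n8.live = -1  [terminal]
14. n9.lab = 25  [25]
15. n9.pre = 25  [A.key + 2]
16. n10.live = -5  [terminal]
17. n9.depth = false  [B.pre > 25]
18. n11.lab = 17  [g.live + A.key - 5]
19. n11.pre = 22  [g.live * -1 + 21]
20. n12.live = 2  [terminal]
21. n13.live = 0  [terminal]
22. n14.key = true  [terminal]
23. n11.depth = true  [g₀.live == 2]
24. n7.lab = false  [B₀.depth and A.env]
25. n7.ok = "wp"  ["wp"]
26. n15.acc = 3  [terminal]
27. n0.env = 19  [S.fin + 7]
28. n0.wid = 14  [a.acc + 11]

false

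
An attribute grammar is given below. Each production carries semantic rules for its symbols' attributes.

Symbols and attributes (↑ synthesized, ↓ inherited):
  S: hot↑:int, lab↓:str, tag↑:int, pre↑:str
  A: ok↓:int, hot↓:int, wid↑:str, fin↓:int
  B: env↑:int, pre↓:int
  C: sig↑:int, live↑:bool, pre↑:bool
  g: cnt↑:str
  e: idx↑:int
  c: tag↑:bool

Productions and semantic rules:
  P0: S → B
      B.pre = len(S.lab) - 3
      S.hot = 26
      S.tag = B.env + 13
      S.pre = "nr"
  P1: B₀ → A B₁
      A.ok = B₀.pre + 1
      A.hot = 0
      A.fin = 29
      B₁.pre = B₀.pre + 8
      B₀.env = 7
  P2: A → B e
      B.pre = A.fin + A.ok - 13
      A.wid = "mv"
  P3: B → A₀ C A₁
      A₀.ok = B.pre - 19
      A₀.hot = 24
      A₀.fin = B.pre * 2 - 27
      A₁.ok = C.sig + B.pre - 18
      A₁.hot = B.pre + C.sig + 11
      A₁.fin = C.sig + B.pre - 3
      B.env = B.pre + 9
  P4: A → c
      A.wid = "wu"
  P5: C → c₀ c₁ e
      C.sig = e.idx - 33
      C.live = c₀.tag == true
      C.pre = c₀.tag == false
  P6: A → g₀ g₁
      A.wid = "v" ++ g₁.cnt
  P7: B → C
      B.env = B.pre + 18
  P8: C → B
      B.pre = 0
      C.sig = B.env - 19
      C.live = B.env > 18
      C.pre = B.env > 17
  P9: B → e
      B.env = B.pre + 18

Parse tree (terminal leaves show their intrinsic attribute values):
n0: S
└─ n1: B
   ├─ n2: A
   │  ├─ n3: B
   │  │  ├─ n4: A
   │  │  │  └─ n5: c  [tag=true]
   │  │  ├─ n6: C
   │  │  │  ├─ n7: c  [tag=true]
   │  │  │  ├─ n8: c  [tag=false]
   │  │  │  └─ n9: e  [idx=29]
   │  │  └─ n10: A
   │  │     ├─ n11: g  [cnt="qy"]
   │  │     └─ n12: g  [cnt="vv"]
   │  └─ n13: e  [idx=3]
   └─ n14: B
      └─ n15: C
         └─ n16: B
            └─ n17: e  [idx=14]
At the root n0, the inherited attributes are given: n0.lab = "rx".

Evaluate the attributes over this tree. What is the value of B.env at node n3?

1. n0.lab = "rx"  [given at root]
2. n1.pre = -1  [len(S.lab) - 3]
3. n2.ok = 0  [B₀.pre + 1]
4. n2.hot = 0  [0]
5. n2.fin = 29  [29]
6. n3.pre = 16  [A.fin + A.ok - 13]
7. n4.ok = -3  [B.pre - 19]
8. n4.hot = 24  [24]
9. n4.fin = 5  [B.pre * 2 - 27]
10. n5.tag = true  [terminal]
11. n4.wid = "wu"  ["wu"]
12. n7.tag = true  [terminal]
13. n8.tag = false  [terminal]
14. n9.idx = 29  [terminal]
15. n6.sig = -4  [e.idx - 33]
16. n6.live = true  [c₀.tag == true]
17. n6.pre = false  [c₀.tag == false]
18. n10.ok = -6  [C.sig + B.pre - 18]
19. n10.hot = 23  [B.pre + C.sig + 11]
20. n10.fin = 9  [C.sig + B.pre - 3]
21. n11.cnt = "qy"  [terminal]
22. n12.cnt = "vv"  [terminal]
23. n10.wid = "vvv"  ["v" ++ g₁.cnt]
24. n3.env = 25  [B.pre + 9]
25. n13.idx = 3  [terminal]
26. n2.wid = "mv"  ["mv"]
27. n14.pre = 7  [B₀.pre + 8]
28. n16.pre = 0  [0]
29. n17.idx = 14  [terminal]
30. n16.env = 18  [B.pre + 18]
31. n15.sig = -1  [B.env - 19]
32. n15.live = false  [B.env > 18]
33. n15.pre = true  [B.env > 17]
34. n14.env = 25  [B.pre + 18]
35. n1.env = 7  [7]
36. n0.hot = 26  [26]
37. n0.tag = 20  [B.env + 13]
38. n0.pre = "nr"  ["nr"]

25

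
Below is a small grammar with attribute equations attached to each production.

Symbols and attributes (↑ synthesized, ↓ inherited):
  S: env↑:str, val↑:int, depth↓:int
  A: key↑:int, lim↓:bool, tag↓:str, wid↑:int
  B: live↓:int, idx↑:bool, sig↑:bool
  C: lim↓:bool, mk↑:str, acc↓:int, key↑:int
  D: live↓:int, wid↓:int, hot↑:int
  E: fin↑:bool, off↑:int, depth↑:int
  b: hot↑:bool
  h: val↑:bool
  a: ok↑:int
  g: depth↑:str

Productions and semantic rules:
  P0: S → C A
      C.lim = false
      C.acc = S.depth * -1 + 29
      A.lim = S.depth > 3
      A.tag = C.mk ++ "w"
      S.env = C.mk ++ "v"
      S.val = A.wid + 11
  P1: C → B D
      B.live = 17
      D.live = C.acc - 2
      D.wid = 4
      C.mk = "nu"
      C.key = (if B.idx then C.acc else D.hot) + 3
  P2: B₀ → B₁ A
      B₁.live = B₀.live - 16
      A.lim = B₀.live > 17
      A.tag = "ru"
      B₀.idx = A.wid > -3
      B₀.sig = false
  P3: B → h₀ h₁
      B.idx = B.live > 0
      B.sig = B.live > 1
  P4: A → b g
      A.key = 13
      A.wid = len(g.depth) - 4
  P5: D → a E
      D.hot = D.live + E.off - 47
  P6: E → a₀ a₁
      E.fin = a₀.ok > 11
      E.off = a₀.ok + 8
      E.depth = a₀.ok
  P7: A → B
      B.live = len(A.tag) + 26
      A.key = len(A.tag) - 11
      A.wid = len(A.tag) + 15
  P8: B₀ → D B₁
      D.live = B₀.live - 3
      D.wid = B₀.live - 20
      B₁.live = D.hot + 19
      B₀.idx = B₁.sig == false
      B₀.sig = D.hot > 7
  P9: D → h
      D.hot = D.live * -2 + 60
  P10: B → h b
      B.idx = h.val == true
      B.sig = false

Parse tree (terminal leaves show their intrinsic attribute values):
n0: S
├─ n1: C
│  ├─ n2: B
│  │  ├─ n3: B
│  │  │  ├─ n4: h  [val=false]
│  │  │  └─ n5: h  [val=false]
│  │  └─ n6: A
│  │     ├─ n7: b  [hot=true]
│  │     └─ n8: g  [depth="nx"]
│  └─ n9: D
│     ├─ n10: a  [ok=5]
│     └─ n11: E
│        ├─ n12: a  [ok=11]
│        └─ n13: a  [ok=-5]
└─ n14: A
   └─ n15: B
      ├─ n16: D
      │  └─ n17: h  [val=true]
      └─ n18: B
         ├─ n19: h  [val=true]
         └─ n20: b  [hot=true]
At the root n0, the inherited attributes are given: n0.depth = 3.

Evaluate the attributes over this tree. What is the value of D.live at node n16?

1. n0.depth = 3  [given at root]
2. n1.lim = false  [false]
3. n1.acc = 26  [S.depth * -1 + 29]
4. n2.live = 17  [17]
5. n3.live = 1  [B₀.live - 16]
6. n4.val = false  [terminal]
7. n5.val = false  [terminal]
8. n3.idx = true  [B.live > 0]
9. n3.sig = false  [B.live > 1]
10. n6.lim = false  [B₀.live > 17]
11. n6.tag = "ru"  ["ru"]
12. n7.hot = true  [terminal]
13. n8.depth = "nx"  [terminal]
14. n6.key = 13  [13]
15. n6.wid = -2  [len(g.depth) - 4]
16. n2.idx = true  [A.wid > -3]
17. n2.sig = false  [false]
18. n9.live = 24  [C.acc - 2]
19. n9.wid = 4  [4]
20. n10.ok = 5  [terminal]
21. n12.ok = 11  [terminal]
22. n13.ok = -5  [terminal]
23. n11.fin = false  [a₀.ok > 11]
24. n11.off = 19  [a₀.ok + 8]
25. n11.depth = 11  [a₀.ok]
26. n9.hot = -4  [D.live + E.off - 47]
27. n1.mk = "nu"  ["nu"]
28. n1.key = 29  [(if B.idx then C.acc else D.hot) + 3]
29. n14.lim = false  [S.depth > 3]
30. n14.tag = "nuw"  [C.mk ++ "w"]
31. n15.live = 29  [len(A.tag) + 26]
32. n16.live = 26  [B₀.live - 3]
33. n16.wid = 9  [B₀.live - 20]
34. n17.val = true  [terminal]
35. n16.hot = 8  [D.live * -2 + 60]
36. n18.live = 27  [D.hot + 19]
37. n19.val = true  [terminal]
38. n20.hot = true  [terminal]
39. n18.idx = true  [h.val == true]
40. n18.sig = false  [false]
41. n15.idx = true  [B₁.sig == false]
42. n15.sig = true  [D.hot > 7]
43. n14.key = -8  [len(A.tag) - 11]
44. n14.wid = 18  [len(A.tag) + 15]
45. n0.env = "nuv"  [C.mk ++ "v"]
46. n0.val = 29  [A.wid + 11]

26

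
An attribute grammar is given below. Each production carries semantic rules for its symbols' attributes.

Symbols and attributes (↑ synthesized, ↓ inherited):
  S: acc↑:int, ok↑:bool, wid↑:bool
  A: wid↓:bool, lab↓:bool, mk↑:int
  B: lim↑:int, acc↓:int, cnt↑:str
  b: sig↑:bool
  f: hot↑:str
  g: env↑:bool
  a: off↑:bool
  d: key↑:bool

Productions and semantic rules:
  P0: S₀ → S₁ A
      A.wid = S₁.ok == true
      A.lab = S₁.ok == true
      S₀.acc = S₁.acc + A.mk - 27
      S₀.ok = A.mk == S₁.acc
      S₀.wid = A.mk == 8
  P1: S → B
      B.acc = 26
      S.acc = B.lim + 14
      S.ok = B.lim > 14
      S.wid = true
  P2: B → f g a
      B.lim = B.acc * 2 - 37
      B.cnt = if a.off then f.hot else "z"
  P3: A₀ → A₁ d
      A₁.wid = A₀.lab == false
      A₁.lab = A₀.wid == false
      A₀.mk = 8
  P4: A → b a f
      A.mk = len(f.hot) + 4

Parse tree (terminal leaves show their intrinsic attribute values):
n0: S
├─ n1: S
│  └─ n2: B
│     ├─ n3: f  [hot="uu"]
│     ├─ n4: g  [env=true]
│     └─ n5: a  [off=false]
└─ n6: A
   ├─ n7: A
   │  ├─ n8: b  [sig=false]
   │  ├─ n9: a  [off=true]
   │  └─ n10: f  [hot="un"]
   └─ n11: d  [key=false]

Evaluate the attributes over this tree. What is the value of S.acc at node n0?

1. n2.acc = 26  [26]
2. n3.hot = "uu"  [terminal]
3. n4.env = true  [terminal]
4. n5.off = false  [terminal]
5. n2.lim = 15  [B.acc * 2 - 37]
6. n2.cnt = "z"  [if a.off then f.hot else "z"]
7. n1.acc = 29  [B.lim + 14]
8. n1.ok = true  [B.lim > 14]
9. n1.wid = true  [true]
10. n6.wid = true  [S₁.ok == true]
11. n6.lab = true  [S₁.ok == true]
12. n7.wid = false  [A₀.lab == false]
13. n7.lab = false  [A₀.wid == false]
14. n8.sig = false  [terminal]
15. n9.off = true  [terminal]
16. n10.hot = "un"  [terminal]
17. n7.mk = 6  [len(f.hot) + 4]
18. n11.key = false  [terminal]
19. n6.mk = 8  [8]
20. n0.acc = 10  [S₁.acc + A.mk - 27]
21. n0.ok = false  [A.mk == S₁.acc]
22. n0.wid = true  [A.mk == 8]

10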